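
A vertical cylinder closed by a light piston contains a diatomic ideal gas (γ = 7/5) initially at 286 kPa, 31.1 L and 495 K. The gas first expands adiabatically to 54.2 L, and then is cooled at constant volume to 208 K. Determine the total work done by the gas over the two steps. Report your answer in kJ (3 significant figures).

W_total ≈ 4.43 kJ

Step 1 (adiabatic): W = (P₁V₁ − P₂V₂)/(γ−1) = (8895 − 7122)/0.4 = 4430 J.
Step 2 (isochoric): W = 0 (constant volume).
W_total = 4430 + 0 = 4430 J.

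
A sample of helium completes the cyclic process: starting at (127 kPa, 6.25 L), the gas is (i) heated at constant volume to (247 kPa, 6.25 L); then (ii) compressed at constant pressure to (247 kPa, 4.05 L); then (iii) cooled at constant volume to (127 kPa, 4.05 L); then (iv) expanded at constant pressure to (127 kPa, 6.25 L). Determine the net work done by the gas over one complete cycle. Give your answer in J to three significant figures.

Constant-volume legs do no work.
W(ii) = (247)(4.05 − 6.25) = -543.4 J; W(iv) = (127)(6.25 − 4.05) = 279.4 J.
W_net = -543.4 + 279.4 = -264 J (the counter-clockwise enclosed area).

W_net ≈ -264 J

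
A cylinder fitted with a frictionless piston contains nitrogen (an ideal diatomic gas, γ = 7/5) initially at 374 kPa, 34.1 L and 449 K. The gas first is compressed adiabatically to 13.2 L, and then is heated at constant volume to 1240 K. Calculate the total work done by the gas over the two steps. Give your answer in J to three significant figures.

Step 1 (adiabatic): W = (P₁V₁ − P₂V₂)/(γ−1) = (12753 − 18642)/0.4 = -14722 J.
Step 2 (isochoric): W = 0 (constant volume).
W_total = -14722 + 0 = -14722 J.

W_total ≈ -14700 J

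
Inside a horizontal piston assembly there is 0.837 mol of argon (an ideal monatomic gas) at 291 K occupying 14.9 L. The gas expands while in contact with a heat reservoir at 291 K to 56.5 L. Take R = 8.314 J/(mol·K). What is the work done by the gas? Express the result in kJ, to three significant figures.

Isothermal: W = nRT ln(V₂/V₁).
W = (0.837)(8.314)(291) × ln(56.5/14.9)
  = 2025 × 1.333
W_by_gas = 2699 J.

W ≈ 2.70 kJ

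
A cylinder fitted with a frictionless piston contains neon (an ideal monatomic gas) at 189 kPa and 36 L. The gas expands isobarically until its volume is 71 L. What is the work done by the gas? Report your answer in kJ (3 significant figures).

W ≈ 6.62 kJ

Isobaric: W = P ΔV.
W = (189 kPa)(71 − 36 L) = (189)(35) = 6615 J.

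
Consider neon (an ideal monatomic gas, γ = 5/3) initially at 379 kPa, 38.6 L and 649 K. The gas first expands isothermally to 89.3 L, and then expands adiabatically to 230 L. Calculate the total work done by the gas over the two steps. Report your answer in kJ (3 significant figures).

Step 1 (isothermal): W = P₁V₁ ln(V₂/V₁) = (14629) ln(89.3/38.6) = 12270 J.
After step 1: P = 163.8 kPa, V = 89.3 L, T = 649 K.
Step 2 (adiabatic): W = (P₁V₁ − P₂V₂)/(γ−1) = (14629 − 7786)/0.667 = 10265 J.
W_total = 12270 + 10265 = 22536 J.

W_total ≈ 22.5 kJ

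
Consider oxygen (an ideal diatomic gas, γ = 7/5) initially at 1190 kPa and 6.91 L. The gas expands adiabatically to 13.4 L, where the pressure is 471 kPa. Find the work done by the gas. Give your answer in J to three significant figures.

Adiabatic: W = (P₁V₁ − P₂V₂)/(γ − 1) with γ = 7/5.
P₁V₁ = 8223 J, P₂V₂ = 6311 J.
W = (8223 − 6311) / 0.4 = 4779 J.

W ≈ 4780 J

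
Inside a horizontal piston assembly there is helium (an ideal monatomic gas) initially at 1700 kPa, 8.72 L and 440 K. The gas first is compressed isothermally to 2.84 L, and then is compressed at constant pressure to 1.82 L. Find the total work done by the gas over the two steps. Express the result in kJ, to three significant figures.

W_total ≈ -22.0 kJ

Step 1 (isothermal): W = P₁V₁ ln(V₂/V₁) = (14824) ln(2.84/8.72) = -16630 J.
After step 1: P = 5220 kPa, V = 2.84 L, T = 440 K.
Step 2 (isobaric): W = PΔV = (5220 kPa)(1.82 − 2.84 L) = -5324 J.
W_total = -16630 − 5324 = -21954 J.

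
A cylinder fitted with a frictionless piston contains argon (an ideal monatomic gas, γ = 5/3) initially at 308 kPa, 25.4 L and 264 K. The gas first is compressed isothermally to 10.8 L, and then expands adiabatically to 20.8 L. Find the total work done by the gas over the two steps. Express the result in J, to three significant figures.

Step 1 (isothermal): W = P₁V₁ ln(V₂/V₁) = (7823) ln(10.8/25.4) = -6690 J.
After step 1: P = 724.4 kPa, V = 10.8 L, T = 264 K.
Step 2 (adiabatic): W = (P₁V₁ − P₂V₂)/(γ−1) = (7823 − 5054)/0.667 = 4154 J.
W_total = -6690 + 4154 = -2536 J.

W_total ≈ -2540 J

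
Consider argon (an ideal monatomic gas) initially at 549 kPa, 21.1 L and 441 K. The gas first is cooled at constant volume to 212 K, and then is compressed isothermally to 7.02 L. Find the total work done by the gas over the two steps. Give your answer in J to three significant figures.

W_total ≈ -6130 J

Step 1 (isochoric): W = 0 (constant volume).
After step 1: P = 263.9 kPa (V unchanged).
Step 2 (isothermal): W = P₁V₁ ln(V₂/V₁) = (5569) ln(7.02/21.1) = -6128 J.
W_total = 0 − 6128 = -6128 J.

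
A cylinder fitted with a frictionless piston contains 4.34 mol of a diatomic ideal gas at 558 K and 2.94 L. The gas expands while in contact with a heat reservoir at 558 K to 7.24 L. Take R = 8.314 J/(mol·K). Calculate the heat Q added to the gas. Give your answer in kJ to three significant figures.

Q ≈ 18.1 kJ

Isothermal ⇒ ΔU = 0, so Q = W = nRT ln(V₂/V₁).
Q = (4.34)(8.314)(558) ln(7.24/2.94) = 20134 × 0.9012 = 18145 J.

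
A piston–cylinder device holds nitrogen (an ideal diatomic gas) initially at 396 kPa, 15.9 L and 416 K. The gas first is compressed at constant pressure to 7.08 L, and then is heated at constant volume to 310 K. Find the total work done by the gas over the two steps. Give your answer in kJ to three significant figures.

W_total ≈ -3.49 kJ

Step 1 (isobaric): W = PΔV = (396 kPa)(7.08 − 15.9 L) = -3493 J.
Step 2 (isochoric): W = 0 (constant volume).
W_total = -3493 + 0 = -3493 J.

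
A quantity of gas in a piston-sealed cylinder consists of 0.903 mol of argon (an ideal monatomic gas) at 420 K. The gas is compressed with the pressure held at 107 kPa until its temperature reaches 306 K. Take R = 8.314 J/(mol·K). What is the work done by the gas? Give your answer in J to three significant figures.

Isobaric: W = P ΔV = nR ΔT.
W = (0.903)(8.314)(306 − 420) = -855.9 J.

W ≈ -856 J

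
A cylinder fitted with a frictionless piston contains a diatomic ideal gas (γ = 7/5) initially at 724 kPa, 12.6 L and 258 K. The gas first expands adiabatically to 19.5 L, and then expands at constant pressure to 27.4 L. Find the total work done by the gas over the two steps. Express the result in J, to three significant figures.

Step 1 (adiabatic): W = (P₁V₁ − P₂V₂)/(γ−1) = (9122 − 7660)/0.4 = 3655 J.
After step 1: P = 392.8 kPa, V = 19.5 L, T = 216.6 K.
Step 2 (isobaric): W = PΔV = (392.8 kPa)(27.4 − 19.5 L) = 3103 J.
W_total = 3655 + 3103 = 6759 J.

W_total ≈ 6760 J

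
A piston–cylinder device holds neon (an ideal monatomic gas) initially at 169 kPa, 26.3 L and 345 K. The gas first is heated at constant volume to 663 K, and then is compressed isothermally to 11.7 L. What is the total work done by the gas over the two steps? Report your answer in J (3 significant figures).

W_total ≈ -6920 J

Step 1 (isochoric): W = 0 (constant volume).
After step 1: P = 324.8 kPa (V unchanged).
Step 2 (isothermal): W = P₁V₁ ln(V₂/V₁) = (8542) ln(11.7/26.3) = -6918 J.
W_total = 0 − 6918 = -6918 J.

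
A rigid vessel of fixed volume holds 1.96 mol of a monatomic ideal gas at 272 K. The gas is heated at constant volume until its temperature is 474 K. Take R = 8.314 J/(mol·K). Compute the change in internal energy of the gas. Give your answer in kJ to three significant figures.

Constant volume ⇒ W = 0, so Q = ΔU = nCᵥΔT with Cᵥ = 3R/2 = 12.47 J/(mol·K).
ΔU = (1.96)(12.47)(474 − 272) = 4938 J.

ΔU ≈ 4.94 kJ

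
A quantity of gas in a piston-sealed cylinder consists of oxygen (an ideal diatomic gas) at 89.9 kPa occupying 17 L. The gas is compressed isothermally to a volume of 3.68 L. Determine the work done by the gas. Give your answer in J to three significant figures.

W ≈ -2340 J

Isothermal: W = nRT ln(V₂/V₁) = P₁V₁ ln(V₂/V₁).
P₁V₁ = (89.9 kPa)(17 L) = 1528 J.
W = 1528 × ln(3.68/17) = 1528 × -1.53
W_by_gas = -2339 J.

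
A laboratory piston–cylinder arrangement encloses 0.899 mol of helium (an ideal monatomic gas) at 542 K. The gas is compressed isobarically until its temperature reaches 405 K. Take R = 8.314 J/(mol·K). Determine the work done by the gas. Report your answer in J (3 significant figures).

W ≈ -1020 J

Isobaric: W = P ΔV = nR ΔT.
W = (0.899)(8.314)(405 − 542) = -1024 J.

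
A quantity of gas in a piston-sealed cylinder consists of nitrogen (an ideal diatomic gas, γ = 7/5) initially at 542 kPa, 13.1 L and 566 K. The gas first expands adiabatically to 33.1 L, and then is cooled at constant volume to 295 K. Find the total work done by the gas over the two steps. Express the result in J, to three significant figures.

Step 1 (adiabatic): W = (P₁V₁ − P₂V₂)/(γ−1) = (7100 − 4901)/0.4 = 5499 J.
Step 2 (isochoric): W = 0 (constant volume).
W_total = 5499 + 0 = 5499 J.

W_total ≈ 5500 J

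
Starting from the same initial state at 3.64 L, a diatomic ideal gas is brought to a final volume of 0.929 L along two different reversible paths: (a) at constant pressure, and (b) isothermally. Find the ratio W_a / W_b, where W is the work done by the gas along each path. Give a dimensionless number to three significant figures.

Path (a) isobaric: W = P₁(V₂ − V₁) → W_a/(P₁V₁) = -0.7448.
Path (b) isothermal: W = P₁V₁ ln(V₂/V₁) → W_b/(P₁V₁) = -1.366.
W_a / W_b = -0.7448 / -1.366 = 0.5454.

W_a / W_b ≈ 0.545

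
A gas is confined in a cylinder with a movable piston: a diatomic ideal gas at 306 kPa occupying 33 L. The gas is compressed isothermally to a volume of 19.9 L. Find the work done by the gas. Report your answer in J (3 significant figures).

Isothermal: W = nRT ln(V₂/V₁) = P₁V₁ ln(V₂/V₁).
P₁V₁ = (306 kPa)(33 L) = 10098 J.
W = 10098 × ln(19.9/33) = 10098 × -0.5058
W_by_gas = -5107 J.

W ≈ -5110 J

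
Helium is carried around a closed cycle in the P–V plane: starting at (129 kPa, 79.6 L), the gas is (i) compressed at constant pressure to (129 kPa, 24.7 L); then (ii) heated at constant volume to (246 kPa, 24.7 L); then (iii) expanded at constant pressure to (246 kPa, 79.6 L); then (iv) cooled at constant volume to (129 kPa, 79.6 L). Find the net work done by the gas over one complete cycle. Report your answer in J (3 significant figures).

Constant-volume legs do no work.
W(i) = (129)(24.7 − 79.6) = -7082 J; W(iii) = (246)(79.6 − 24.7) = 13505 J.
W_net = -7082 + 13505 = 6423 J (the clockwise enclosed area).

W_net ≈ 6420 J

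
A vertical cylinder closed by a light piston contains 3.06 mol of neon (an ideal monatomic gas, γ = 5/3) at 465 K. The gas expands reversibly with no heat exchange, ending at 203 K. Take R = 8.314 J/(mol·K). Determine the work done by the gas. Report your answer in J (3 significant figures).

W ≈ 10000 J

Adiabatic ⇒ Q = 0, so W_by = −ΔU = nCᵥ(T₁ − T₂).
Cᵥ = 3R/2 = 12.47 J/(mol·K).
W = (3.06)(12.47)(465 − 203) = 9998 J.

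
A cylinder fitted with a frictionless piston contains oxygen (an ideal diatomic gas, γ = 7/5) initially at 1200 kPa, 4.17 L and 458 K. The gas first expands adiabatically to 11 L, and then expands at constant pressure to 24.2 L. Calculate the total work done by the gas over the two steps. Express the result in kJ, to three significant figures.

W_total ≈ 8.10 kJ

Step 1 (adiabatic): W = (P₁V₁ − P₂V₂)/(γ−1) = (5004 − 3395)/0.4 = 4023 J.
After step 1: P = 308.6 kPa, V = 11 L, T = 310.7 K.
Step 2 (isobaric): W = PΔV = (308.6 kPa)(24.2 − 11 L) = 4074 J.
W_total = 4023 + 4074 = 8097 J.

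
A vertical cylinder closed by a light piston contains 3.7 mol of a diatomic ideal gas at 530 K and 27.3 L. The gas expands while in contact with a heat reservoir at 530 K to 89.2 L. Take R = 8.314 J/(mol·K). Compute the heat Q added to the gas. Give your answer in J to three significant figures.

Q ≈ 19300 J

Isothermal ⇒ ΔU = 0, so Q = W = nRT ln(V₂/V₁).
Q = (3.7)(8.314)(530) ln(89.2/27.3) = 16304 × 1.184 = 19304 J.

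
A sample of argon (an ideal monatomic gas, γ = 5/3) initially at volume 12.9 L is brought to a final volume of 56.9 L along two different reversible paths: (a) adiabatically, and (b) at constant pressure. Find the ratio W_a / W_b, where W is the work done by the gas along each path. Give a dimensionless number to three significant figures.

W_a / W_b ≈ 0.276

Path (a) adiabatic: W = P₁V₁(1 − (V₁/V₂)^(γ−1))/(γ−1) → W_a/(P₁V₁) = 0.9423.
Path (b) isobaric: W = P₁(V₂ − V₁) → W_b/(P₁V₁) = 3.411.
W_a / W_b = 0.9423 / 3.411 = 0.2763.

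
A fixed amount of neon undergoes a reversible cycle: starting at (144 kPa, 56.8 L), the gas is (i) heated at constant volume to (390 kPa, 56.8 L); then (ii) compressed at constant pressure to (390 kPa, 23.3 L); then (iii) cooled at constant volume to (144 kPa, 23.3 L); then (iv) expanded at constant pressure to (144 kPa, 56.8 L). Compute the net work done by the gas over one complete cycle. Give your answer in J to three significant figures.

Constant-volume legs do no work.
W(ii) = (390)(23.3 − 56.8) = -13065 J; W(iv) = (144)(56.8 − 23.3) = 4824 J.
W_net = -13065 + 4824 = -8241 J (the counter-clockwise enclosed area).

W_net ≈ -8240 J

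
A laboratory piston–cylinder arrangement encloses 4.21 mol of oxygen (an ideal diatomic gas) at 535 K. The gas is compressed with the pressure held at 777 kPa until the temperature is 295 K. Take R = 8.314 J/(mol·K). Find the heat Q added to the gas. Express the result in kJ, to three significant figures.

Q ≈ -29.4 kJ

Isobaric: W = nRΔT = (4.21)(8.314)(-240) = -8400 J.
ΔU = nCᵥΔT with Cᵥ = 5R/2: ΔU = (4.21)(20.79)(-240) = -21001 J.
Q = ΔU + W = -21001 − 8400 = -29402 J.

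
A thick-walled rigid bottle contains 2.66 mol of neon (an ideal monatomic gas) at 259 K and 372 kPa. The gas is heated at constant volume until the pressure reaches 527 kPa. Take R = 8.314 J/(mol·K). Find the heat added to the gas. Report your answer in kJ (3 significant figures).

Constant volume ⇒ W = 0, so Q = ΔU = nCᵥΔT with Cᵥ = 3R/2 = 12.47 J/(mol·K).
At constant V, T₂/T₁ = P₂/P₁ ⇒ ΔT = T₁(P₂/P₁ − 1) = 259·(527/372 − 1) = 107.9 K.
ΔU = (2.66)(12.47)(107.9) = 3580 J.

Q ≈ 3.58 kJ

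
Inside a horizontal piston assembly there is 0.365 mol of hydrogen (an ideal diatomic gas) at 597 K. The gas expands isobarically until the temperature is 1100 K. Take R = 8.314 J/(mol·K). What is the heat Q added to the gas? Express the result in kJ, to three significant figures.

Isobaric: W = nRΔT = (0.365)(8.314)(503) = 1526 J.
ΔU = nCᵥΔT with Cᵥ = 5R/2: ΔU = (0.365)(20.79)(503) = 3816 J.
Q = ΔU + W = 3816 + 1526 = 5342 J.

Q ≈ 5.34 kJ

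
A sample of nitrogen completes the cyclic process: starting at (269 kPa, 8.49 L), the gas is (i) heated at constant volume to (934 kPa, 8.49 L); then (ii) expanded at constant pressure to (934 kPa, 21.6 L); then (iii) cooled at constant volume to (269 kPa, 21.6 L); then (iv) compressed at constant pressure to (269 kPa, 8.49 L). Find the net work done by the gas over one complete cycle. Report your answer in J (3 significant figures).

W_net ≈ 8720 J

Constant-volume legs do no work.
W(ii) = (934)(21.6 − 8.49) = 12245 J; W(iv) = (269)(8.49 − 21.6) = -3527 J.
W_net = 12245 − 3527 = 8718 J (the clockwise enclosed area).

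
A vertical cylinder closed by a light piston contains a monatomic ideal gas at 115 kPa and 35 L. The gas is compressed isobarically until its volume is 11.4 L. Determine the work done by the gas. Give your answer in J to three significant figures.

W ≈ -2710 J

Isobaric: W = P ΔV.
W = (115 kPa)(11.4 − 35 L) = (115)(-23.6) = -2714 J.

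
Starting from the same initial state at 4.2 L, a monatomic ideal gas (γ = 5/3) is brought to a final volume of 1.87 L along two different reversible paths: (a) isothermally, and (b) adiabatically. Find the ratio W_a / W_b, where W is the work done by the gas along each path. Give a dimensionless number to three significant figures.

Path (a) isothermal: W = P₁V₁ ln(V₂/V₁) → W_a/(P₁V₁) = -0.8091.
Path (b) adiabatic: W = P₁V₁(1 − (V₁/V₂)^(γ−1))/(γ−1) → W_b/(P₁V₁) = -1.073.
W_a / W_b = -0.8091 / -1.073 = 0.7544.

W_a / W_b ≈ 0.754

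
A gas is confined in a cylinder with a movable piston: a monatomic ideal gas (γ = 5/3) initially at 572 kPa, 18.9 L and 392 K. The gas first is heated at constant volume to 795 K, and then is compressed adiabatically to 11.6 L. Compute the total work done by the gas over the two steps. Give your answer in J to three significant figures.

Step 1 (isochoric): W = 0 (constant volume).
After step 1: P = 1160 kPa (V unchanged).
Step 2 (adiabatic): W = (P₁V₁ − P₂V₂)/(γ−1) = (21925 − 30358)/0.667 = -12650 J.
W_total = 0 − 12650 = -12650 J.

W_total ≈ -12600 J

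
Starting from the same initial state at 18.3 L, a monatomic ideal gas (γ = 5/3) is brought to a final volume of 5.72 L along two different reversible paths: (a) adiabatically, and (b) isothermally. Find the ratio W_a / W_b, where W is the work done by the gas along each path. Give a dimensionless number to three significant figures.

Path (a) adiabatic: W = P₁V₁(1 − (V₁/V₂)^(γ−1))/(γ−1) → W_a/(P₁V₁) = -1.757.
Path (b) isothermal: W = P₁V₁ ln(V₂/V₁) → W_b/(P₁V₁) = -1.163.
W_a / W_b = -1.757 / -1.163 = 1.511.

W_a / W_b ≈ 1.51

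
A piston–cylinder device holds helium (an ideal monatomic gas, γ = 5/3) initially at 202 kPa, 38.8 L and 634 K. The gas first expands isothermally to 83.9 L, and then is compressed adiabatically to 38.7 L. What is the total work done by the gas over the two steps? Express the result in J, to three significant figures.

W_total ≈ -1890 J

Step 1 (isothermal): W = P₁V₁ ln(V₂/V₁) = (7838) ln(83.9/38.8) = 6044 J.
After step 1: P = 93.42 kPa, V = 83.9 L, T = 634 K.
Step 2 (adiabatic): W = (P₁V₁ − P₂V₂)/(γ−1) = (7838 − 13129)/0.667 = -7936 J.
W_total = 6044 − 7936 = -1892 J.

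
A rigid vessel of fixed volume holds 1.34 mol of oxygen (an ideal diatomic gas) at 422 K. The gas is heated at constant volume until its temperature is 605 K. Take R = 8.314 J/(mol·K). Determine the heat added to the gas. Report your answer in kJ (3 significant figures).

Q ≈ 5.10 kJ

Constant volume ⇒ W = 0, so Q = ΔU = nCᵥΔT with Cᵥ = 5R/2 = 20.79 J/(mol·K).
ΔU = (1.34)(20.79)(605 − 422) = 5097 J.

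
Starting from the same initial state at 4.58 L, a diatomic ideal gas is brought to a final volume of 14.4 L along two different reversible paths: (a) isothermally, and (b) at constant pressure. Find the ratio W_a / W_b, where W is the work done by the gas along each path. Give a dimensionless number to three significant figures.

Path (a) isothermal: W = P₁V₁ ln(V₂/V₁) → W_a/(P₁V₁) = 1.146.
Path (b) isobaric: W = P₁(V₂ − V₁) → W_b/(P₁V₁) = 2.144.
W_a / W_b = 1.146 / 2.144 = 0.5343.

W_a / W_b ≈ 0.534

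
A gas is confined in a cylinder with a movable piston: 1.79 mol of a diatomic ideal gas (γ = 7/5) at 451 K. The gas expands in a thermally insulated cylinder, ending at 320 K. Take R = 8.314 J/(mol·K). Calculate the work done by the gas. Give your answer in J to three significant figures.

W ≈ 4870 J

Adiabatic ⇒ Q = 0, so W_by = −ΔU = nCᵥ(T₁ − T₂).
Cᵥ = 5R/2 = 20.79 J/(mol·K).
W = (1.79)(20.79)(451 − 320) = 4874 J.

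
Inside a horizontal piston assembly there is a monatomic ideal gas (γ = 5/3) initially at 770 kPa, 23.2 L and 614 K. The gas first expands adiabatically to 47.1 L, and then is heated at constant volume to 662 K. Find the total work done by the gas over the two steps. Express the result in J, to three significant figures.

Step 1 (adiabatic): W = (P₁V₁ − P₂V₂)/(γ−1) = (17864 − 11142)/0.667 = 10083 J.
Step 2 (isochoric): W = 0 (constant volume).
W_total = 10083 + 0 = 10083 J.

W_total ≈ 10100 J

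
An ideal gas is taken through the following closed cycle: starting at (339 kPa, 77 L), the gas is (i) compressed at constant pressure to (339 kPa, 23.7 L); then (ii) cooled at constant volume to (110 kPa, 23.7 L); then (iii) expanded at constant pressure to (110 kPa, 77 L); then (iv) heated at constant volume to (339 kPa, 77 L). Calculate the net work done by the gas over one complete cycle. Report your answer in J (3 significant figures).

W_net ≈ -12200 J

Constant-volume legs do no work.
W(i) = (339)(23.7 − 77) = -18069 J; W(iii) = (110)(77 − 23.7) = 5863 J.
W_net = -18069 + 5863 = -12206 J (the counter-clockwise enclosed area).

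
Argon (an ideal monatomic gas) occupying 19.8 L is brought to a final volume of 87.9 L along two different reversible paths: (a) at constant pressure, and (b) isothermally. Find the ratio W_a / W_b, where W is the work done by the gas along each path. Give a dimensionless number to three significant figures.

W_a / W_b ≈ 2.31

Path (a) isobaric: W = P₁(V₂ − V₁) → W_a/(P₁V₁) = 3.439.
Path (b) isothermal: W = P₁V₁ ln(V₂/V₁) → W_b/(P₁V₁) = 1.491.
W_a / W_b = 3.439 / 1.491 = 2.308.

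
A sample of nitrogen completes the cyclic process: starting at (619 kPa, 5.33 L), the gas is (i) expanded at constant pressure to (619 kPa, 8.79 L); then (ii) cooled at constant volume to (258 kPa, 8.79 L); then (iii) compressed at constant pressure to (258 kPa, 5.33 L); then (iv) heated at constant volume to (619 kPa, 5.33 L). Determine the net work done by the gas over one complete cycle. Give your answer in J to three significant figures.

W_net ≈ 1250 J

Constant-volume legs do no work.
W(i) = (619)(8.79 − 5.33) = 2142 J; W(iii) = (258)(5.33 − 8.79) = -892.7 J.
W_net = 2142 − 892.7 = 1249 J (the clockwise enclosed area).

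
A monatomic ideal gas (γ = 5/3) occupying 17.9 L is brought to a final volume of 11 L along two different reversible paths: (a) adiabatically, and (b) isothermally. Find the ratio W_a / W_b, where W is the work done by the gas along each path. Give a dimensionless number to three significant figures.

W_a / W_b ≈ 1.18

Path (a) adiabatic: W = P₁V₁(1 − (V₁/V₂)^(γ−1))/(γ−1) → W_a/(P₁V₁) = -0.5752.
Path (b) isothermal: W = P₁V₁ ln(V₂/V₁) → W_b/(P₁V₁) = -0.4869.
W_a / W_b = -0.5752 / -0.4869 = 1.181.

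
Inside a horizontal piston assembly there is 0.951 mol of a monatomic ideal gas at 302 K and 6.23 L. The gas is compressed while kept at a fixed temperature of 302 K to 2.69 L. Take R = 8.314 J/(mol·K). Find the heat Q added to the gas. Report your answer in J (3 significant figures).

Q ≈ -2010 J

Isothermal ⇒ ΔU = 0, so Q = W = nRT ln(V₂/V₁).
Q = (0.951)(8.314)(302) ln(2.69/6.23) = 2388 × -0.8398 = -2005 J.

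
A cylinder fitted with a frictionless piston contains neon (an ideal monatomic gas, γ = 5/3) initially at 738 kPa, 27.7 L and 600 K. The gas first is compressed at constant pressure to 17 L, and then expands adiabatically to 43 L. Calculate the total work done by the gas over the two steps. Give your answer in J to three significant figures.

Step 1 (isobaric): W = PΔV = (738 kPa)(17 − 27.7 L) = -7897 J.
After step 1: P = 738 kPa, V = 17 L, T = 368.2 K.
Step 2 (adiabatic): W = (P₁V₁ − P₂V₂)/(γ−1) = (12546 − 6758)/0.667 = 8682 J.
W_total = -7897 + 8682 = 785.2 J.

W_total ≈ 785 J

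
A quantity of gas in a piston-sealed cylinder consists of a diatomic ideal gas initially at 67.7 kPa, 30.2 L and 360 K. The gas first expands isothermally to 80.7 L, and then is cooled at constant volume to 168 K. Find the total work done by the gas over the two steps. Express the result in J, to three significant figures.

Step 1 (isothermal): W = P₁V₁ ln(V₂/V₁) = (2045) ln(80.7/30.2) = 2010 J.
Step 2 (isochoric): W = 0 (constant volume).
W_total = 2010 + 0 = 2010 J.

W_total ≈ 2010 J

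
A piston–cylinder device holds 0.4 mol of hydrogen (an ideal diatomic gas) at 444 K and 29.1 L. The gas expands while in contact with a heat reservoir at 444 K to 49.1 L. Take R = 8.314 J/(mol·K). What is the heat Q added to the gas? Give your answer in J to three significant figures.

Isothermal ⇒ ΔU = 0, so Q = W = nRT ln(V₂/V₁).
Q = (0.4)(8.314)(444) ln(49.1/29.1) = 1477 × 0.5231 = 772.4 J.

Q ≈ 772 J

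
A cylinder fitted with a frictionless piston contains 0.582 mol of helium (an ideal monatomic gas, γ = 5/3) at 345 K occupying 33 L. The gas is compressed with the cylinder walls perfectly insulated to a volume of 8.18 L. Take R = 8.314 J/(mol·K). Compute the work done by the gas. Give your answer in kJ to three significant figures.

Adiabatic: TV^(γ−1) = const with γ = 5/3.
T₂ = T₁ (V₁/V₂)^(γ−1) = 345 × (33/8.18)^0.667 = 345 × 2.534 = 874.3 K.
W_by = nCᵥ(T₁ − T₂) = (0.582)(12.47)(345 − 874.3) = -3842 J.

W ≈ -3.84 kJ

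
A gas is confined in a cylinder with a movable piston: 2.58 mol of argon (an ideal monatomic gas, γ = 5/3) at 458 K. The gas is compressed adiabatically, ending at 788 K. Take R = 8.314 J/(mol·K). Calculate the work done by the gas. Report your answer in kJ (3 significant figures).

Adiabatic ⇒ Q = 0, so W_by = −ΔU = nCᵥ(T₁ − T₂).
Cᵥ = 3R/2 = 12.47 J/(mol·K).
W = (2.58)(12.47)(458 − 788) = -10618 J.

W ≈ -10.6 kJ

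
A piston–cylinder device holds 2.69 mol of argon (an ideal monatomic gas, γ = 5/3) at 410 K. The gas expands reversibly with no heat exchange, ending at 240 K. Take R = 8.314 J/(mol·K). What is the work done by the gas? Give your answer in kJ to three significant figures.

Adiabatic ⇒ Q = 0, so W_by = −ΔU = nCᵥ(T₁ − T₂).
Cᵥ = 3R/2 = 12.47 J/(mol·K).
W = (2.69)(12.47)(410 − 240) = 5703 J.

W ≈ 5.70 kJ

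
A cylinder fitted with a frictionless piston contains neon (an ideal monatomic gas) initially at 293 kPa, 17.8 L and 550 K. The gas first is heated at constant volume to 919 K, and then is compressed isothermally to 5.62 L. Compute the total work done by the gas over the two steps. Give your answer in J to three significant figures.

Step 1 (isochoric): W = 0 (constant volume).
After step 1: P = 489.6 kPa (V unchanged).
Step 2 (isothermal): W = P₁V₁ ln(V₂/V₁) = (8714) ln(5.62/17.8) = -10047 J.
W_total = 0 − 10047 = -10047 J.

W_total ≈ -10000 J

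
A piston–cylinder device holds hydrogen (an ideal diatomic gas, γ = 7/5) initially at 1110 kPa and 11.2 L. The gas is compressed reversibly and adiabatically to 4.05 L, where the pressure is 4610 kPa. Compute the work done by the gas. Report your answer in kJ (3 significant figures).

W ≈ -15.6 kJ

Adiabatic: W = (P₁V₁ − P₂V₂)/(γ − 1) with γ = 7/5.
P₁V₁ = 12432 J, P₂V₂ = 18670 J.
W = (12432 − 18670) / 0.4 = -15596 J.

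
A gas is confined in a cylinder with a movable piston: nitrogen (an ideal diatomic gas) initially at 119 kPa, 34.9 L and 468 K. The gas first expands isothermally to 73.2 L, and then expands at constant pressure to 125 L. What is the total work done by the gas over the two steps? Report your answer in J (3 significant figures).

W_total ≈ 6020 J

Step 1 (isothermal): W = P₁V₁ ln(V₂/V₁) = (4153) ln(73.2/34.9) = 3076 J.
After step 1: P = 56.74 kPa, V = 73.2 L, T = 468 K.
Step 2 (isobaric): W = PΔV = (56.74 kPa)(125 − 73.2 L) = 2939 J.
W_total = 3076 + 2939 = 6015 J.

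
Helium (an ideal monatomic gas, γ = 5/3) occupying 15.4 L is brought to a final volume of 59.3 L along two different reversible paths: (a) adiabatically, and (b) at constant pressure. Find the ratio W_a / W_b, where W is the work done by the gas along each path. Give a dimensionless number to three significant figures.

W_a / W_b ≈ 0.312

Path (a) adiabatic: W = P₁V₁(1 − (V₁/V₂)^(γ−1))/(γ−1) → W_a/(P₁V₁) = 0.8894.
Path (b) isobaric: W = P₁(V₂ − V₁) → W_b/(P₁V₁) = 2.851.
W_a / W_b = 0.8894 / 2.851 = 0.312.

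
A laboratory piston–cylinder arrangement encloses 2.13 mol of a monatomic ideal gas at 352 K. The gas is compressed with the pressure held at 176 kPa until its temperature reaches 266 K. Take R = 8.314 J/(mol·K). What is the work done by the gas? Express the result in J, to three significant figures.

Isobaric: W = P ΔV = nR ΔT.
W = (2.13)(8.314)(266 − 352) = -1523 J.

W ≈ -1520 J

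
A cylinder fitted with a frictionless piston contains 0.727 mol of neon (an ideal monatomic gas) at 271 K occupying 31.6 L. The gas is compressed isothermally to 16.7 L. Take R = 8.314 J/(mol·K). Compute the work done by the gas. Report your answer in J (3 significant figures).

W ≈ -1040 J

Isothermal: W = nRT ln(V₂/V₁).
W = (0.727)(8.314)(271) × ln(16.7/31.6)
  = 1638 × -0.6377
W_by_gas = -1045 J.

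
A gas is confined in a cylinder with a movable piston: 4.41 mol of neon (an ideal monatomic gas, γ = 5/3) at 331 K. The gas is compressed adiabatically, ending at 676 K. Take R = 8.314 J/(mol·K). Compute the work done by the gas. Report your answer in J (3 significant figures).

Adiabatic ⇒ Q = 0, so W_by = −ΔU = nCᵥ(T₁ − T₂).
Cᵥ = 3R/2 = 12.47 J/(mol·K).
W = (4.41)(12.47)(331 − 676) = -18974 J.

W ≈ -19000 J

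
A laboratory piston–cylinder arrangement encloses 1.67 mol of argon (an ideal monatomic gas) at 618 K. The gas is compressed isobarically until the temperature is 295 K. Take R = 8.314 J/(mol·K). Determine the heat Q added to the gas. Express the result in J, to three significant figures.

Isobaric: W = nRΔT = (1.67)(8.314)(-323) = -4485 J.
ΔU = nCᵥΔT with Cᵥ = 3R/2: ΔU = (1.67)(12.47)(-323) = -6727 J.
Q = ΔU + W = -6727 − 4485 = -11212 J.

Q ≈ -11200 J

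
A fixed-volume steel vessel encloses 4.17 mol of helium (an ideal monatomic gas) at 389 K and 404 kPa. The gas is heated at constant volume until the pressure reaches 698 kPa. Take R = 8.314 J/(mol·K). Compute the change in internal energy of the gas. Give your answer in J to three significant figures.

ΔU ≈ 14700 J

Constant volume ⇒ W = 0, so Q = ΔU = nCᵥΔT with Cᵥ = 3R/2 = 12.47 J/(mol·K).
At constant V, T₂/T₁ = P₂/P₁ ⇒ ΔT = T₁(P₂/P₁ − 1) = 389·(698/404 − 1) = 283.1 K.
ΔU = (4.17)(12.47)(283.1) = 14722 J.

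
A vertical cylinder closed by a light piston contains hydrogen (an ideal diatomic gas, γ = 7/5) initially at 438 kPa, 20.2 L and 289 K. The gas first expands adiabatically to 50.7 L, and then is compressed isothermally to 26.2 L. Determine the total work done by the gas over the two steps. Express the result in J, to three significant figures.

W_total ≈ 2770 J

Step 1 (adiabatic): W = (P₁V₁ − P₂V₂)/(γ−1) = (8848 − 6123)/0.4 = 6812 J.
After step 1: P = 120.8 kPa, V = 50.7 L, T = 200 K.
Step 2 (isothermal): W = P₁V₁ ln(V₂/V₁) = (6123) ln(26.2/50.7) = -4042 J.
W_total = 6812 − 4042 = 2769 J.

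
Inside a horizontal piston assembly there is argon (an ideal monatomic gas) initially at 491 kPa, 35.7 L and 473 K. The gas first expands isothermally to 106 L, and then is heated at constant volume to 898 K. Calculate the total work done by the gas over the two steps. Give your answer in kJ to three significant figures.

Step 1 (isothermal): W = P₁V₁ ln(V₂/V₁) = (17529) ln(106/35.7) = 19076 J.
Step 2 (isochoric): W = 0 (constant volume).
W_total = 19076 + 0 = 19076 J.

W_total ≈ 19.1 kJ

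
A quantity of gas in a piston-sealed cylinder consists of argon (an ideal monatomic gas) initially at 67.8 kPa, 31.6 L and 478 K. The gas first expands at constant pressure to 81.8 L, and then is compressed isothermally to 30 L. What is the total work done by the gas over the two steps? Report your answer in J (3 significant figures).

Step 1 (isobaric): W = PΔV = (67.8 kPa)(81.8 − 31.6 L) = 3404 J.
After step 1: P = 67.8 kPa, V = 81.8 L, T = 1237 K.
Step 2 (isothermal): W = P₁V₁ ln(V₂/V₁) = (5546) ln(30/81.8) = -5563 J.
W_total = 3404 − 5563 = -2160 J.

W_total ≈ -2160 J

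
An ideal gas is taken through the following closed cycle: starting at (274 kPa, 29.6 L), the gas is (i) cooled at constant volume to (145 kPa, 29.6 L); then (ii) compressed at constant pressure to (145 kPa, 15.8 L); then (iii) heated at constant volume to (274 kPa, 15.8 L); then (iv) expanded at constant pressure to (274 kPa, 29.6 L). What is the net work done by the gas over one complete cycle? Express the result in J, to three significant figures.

Constant-volume legs do no work.
W(ii) = (145)(15.8 − 29.6) = -2001 J; W(iv) = (274)(29.6 − 15.8) = 3781 J.
W_net = -2001 + 3781 = 1780 J (the clockwise enclosed area).

W_net ≈ 1780 J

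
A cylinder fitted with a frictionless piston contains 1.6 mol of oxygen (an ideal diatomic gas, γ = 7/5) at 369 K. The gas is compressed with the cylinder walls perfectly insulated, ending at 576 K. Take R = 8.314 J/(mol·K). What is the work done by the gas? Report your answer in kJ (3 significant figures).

W ≈ -6.88 kJ

Adiabatic ⇒ Q = 0, so W_by = −ΔU = nCᵥ(T₁ − T₂).
Cᵥ = 5R/2 = 20.79 J/(mol·K).
W = (1.6)(20.79)(369 − 576) = -6884 J.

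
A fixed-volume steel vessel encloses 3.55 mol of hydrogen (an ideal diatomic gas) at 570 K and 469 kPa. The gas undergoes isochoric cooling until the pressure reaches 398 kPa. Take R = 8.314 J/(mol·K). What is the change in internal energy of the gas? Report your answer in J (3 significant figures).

Constant volume ⇒ W = 0, so Q = ΔU = nCᵥΔT with Cᵥ = 5R/2 = 20.79 J/(mol·K).
At constant V, T₂/T₁ = P₂/P₁ ⇒ ΔT = T₁(P₂/P₁ − 1) = 570·(398/469 − 1) = -86.29 K.
ΔU = (3.55)(20.79)(-86.29) = -6367 J.

ΔU ≈ -6370 J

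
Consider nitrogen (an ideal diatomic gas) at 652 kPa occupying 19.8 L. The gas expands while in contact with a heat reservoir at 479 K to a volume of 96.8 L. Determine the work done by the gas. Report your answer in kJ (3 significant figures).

W ≈ 20.5 kJ

Isothermal: W = nRT ln(V₂/V₁) = P₁V₁ ln(V₂/V₁).
P₁V₁ = (652 kPa)(19.8 L) = 12910 J.
W = 12910 × ln(96.8/19.8) = 12910 × 1.587
W_by_gas = 20487 J.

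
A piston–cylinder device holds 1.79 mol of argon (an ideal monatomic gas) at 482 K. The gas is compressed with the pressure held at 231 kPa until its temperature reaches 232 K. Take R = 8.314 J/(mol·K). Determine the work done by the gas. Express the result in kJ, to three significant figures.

W ≈ -3.72 kJ

Isobaric: W = P ΔV = nR ΔT.
W = (1.79)(8.314)(232 − 482) = -3721 J.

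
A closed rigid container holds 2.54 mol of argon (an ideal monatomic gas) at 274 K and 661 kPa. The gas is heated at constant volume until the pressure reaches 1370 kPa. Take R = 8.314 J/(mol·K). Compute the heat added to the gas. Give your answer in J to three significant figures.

Constant volume ⇒ W = 0, so Q = ΔU = nCᵥΔT with Cᵥ = 3R/2 = 12.47 J/(mol·K).
At constant V, T₂/T₁ = P₂/P₁ ⇒ ΔT = T₁(P₂/P₁ − 1) = 274·(1370/661 − 1) = 293.9 K.
ΔU = (2.54)(12.47)(293.9) = 9310 J.

Q ≈ 9310 J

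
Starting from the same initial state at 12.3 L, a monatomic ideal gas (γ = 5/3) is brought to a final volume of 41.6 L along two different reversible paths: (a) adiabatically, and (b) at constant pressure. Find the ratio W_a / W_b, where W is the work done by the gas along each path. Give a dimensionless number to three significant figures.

Path (a) adiabatic: W = P₁V₁(1 − (V₁/V₂)^(γ−1))/(γ−1) → W_a/(P₁V₁) = 0.8343.
Path (b) isobaric: W = P₁(V₂ − V₁) → W_b/(P₁V₁) = 2.382.
W_a / W_b = 0.8343 / 2.382 = 0.3502.

W_a / W_b ≈ 0.350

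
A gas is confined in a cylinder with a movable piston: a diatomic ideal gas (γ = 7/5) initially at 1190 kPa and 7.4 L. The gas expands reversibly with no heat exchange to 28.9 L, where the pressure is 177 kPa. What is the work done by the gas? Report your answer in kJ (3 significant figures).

Adiabatic: W = (P₁V₁ − P₂V₂)/(γ − 1) with γ = 7/5.
P₁V₁ = 8806 J, P₂V₂ = 5115 J.
W = (8806 − 5115) / 0.4 = 9227 J.

W ≈ 9.23 kJ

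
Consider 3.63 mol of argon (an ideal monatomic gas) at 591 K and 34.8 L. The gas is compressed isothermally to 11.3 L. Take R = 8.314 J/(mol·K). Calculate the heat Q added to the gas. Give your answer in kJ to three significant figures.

Q ≈ -20.1 kJ

Isothermal ⇒ ΔU = 0, so Q = W = nRT ln(V₂/V₁).
Q = (3.63)(8.314)(591) ln(11.3/34.8) = 17836 × -1.125 = -20063 J.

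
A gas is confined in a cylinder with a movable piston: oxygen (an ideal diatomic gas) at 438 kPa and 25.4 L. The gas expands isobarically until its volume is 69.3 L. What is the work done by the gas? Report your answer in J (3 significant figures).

W ≈ 19200 J

Isobaric: W = P ΔV.
W = (438 kPa)(69.3 − 25.4 L) = (438)(43.9) = 19228 J.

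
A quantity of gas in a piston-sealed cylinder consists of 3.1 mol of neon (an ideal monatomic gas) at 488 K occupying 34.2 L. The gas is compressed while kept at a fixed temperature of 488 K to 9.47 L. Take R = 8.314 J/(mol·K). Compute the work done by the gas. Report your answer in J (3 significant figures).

Isothermal: W = nRT ln(V₂/V₁).
W = (3.1)(8.314)(488) × ln(9.47/34.2)
  = 12577 × -1.284
W_by_gas = -16151 J.

W ≈ -16200 J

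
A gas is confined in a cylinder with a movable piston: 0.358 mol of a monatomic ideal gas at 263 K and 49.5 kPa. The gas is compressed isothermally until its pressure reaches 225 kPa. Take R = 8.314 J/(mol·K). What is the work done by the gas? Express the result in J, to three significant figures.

Isothermal process: W = nRT ln(V₂/V₁) = nRT ln(P₁/P₂).
W = (0.358)(8.314)(263) × ln(49.5/225)
  = 782.8 × ln(0.22) = 782.8 × -1.514
W_by_gas = -1185 J.

W ≈ -1190 J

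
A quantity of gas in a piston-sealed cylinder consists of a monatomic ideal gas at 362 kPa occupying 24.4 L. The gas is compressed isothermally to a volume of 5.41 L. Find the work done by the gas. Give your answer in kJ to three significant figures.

W ≈ -13.3 kJ

Isothermal: W = nRT ln(V₂/V₁) = P₁V₁ ln(V₂/V₁).
P₁V₁ = (362 kPa)(24.4 L) = 8833 J.
W = 8833 × ln(5.41/24.4) = 8833 × -1.506
W_by_gas = -13305 J.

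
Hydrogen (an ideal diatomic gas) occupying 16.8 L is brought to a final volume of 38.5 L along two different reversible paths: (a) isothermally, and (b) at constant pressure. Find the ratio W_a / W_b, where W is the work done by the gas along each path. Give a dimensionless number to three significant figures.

Path (a) isothermal: W = P₁V₁ ln(V₂/V₁) → W_a/(P₁V₁) = 0.8293.
Path (b) isobaric: W = P₁(V₂ − V₁) → W_b/(P₁V₁) = 1.292.
W_a / W_b = 0.8293 / 1.292 = 0.642.

W_a / W_b ≈ 0.642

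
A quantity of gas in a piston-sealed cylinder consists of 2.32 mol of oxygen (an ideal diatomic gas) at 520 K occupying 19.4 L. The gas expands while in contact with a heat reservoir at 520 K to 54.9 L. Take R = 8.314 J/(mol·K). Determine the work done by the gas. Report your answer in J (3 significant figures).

W ≈ 10400 J

Isothermal: W = nRT ln(V₂/V₁).
W = (2.32)(8.314)(520) × ln(54.9/19.4)
  = 10030 × 1.04
W_by_gas = 10434 J.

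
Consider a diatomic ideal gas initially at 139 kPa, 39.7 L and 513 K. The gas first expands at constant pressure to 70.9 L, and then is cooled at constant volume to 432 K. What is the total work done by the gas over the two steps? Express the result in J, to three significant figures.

W_total ≈ 4340 J

Step 1 (isobaric): W = PΔV = (139 kPa)(70.9 − 39.7 L) = 4337 J.
Step 2 (isochoric): W = 0 (constant volume).
W_total = 4337 + 0 = 4337 J.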